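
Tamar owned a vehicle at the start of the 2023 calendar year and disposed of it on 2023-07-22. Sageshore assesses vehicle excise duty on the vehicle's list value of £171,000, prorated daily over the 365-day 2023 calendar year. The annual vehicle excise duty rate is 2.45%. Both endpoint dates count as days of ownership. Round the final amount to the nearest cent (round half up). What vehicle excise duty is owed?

£2,330.05

Days held (2023-01-01 to 2023-07-22): 203 out of 365
Tax = £171,000 × 2.45% × 203/365 = £2,330.0507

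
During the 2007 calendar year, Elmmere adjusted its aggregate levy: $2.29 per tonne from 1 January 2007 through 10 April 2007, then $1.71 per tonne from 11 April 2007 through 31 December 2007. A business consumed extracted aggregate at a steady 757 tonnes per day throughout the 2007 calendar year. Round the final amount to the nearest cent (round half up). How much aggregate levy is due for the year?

$516,387.55

1 January – 10 April 2007: 100 days × 757 tonnes/day = 75,700 tonnes at $2.29/tonne → $173,353.00
11 April – 31 December 2007: 265 days × 757 tonnes/day = 200,605 tonnes at $1.71/tonne → $343,034.55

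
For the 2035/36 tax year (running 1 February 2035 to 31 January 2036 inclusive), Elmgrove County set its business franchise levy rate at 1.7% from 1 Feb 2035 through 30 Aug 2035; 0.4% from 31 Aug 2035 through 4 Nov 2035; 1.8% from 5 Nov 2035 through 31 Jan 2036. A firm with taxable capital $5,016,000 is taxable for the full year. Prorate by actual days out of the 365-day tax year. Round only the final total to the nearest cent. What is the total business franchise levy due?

$74,690.30

1 Feb – 30 Aug 2035: 211 days at 1.7% → $5,016,000 × 1.7% × 211/365 = $49,294.2247
31 Aug – 4 Nov 2035: 66 days at 0.4% → $5,016,000 × 0.4% × 66/365 = $3,628.0110
5 Nov 2035 – 31 Jan 2036: 88 days at 1.8% → $5,016,000 × 1.8% × 88/365 = $21,768.0658
Total = $74,690.3014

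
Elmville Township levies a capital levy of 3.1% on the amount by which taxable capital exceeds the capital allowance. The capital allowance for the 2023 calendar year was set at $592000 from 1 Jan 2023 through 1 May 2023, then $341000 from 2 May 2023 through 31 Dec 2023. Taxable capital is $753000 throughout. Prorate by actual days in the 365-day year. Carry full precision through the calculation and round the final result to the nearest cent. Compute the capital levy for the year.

1 Jan – 1 May 2023: 121 days, exemption $592000 → ($753000 − $592000) × 3.1% × 121/365 = $1654.5507
2 May – 31 Dec 2023: 244 days, exemption $341000 → ($753000 − $341000) × 3.1% × 244/365 = $8537.9945
Total = $10192.5452

$10192.55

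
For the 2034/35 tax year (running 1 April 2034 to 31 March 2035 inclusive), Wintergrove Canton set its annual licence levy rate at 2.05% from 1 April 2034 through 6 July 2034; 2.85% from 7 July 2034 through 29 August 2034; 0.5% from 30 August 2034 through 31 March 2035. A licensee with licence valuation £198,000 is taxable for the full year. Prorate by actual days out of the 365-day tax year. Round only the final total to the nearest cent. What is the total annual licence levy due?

1 April – 6 July 2034: 97 days at 2.05% → £198,000 × 2.05% × 97/365 = £1,078.6932
7 July – 29 August 2034: 54 days at 2.85% → £198,000 × 2.85% × 54/365 = £834.8548
30 August 2034 – 31 March 2035: 214 days at 0.5% → £198,000 × 0.5% × 214/365 = £580.4384
Total = £2,493.9863

£2,493.99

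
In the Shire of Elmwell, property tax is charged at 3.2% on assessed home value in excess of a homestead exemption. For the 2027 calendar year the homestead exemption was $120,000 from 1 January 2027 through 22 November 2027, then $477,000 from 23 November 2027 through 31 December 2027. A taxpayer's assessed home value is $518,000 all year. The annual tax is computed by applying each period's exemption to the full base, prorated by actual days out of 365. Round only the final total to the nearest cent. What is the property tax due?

1 January – 22 November 2027: 326 days, exemption $120,000 → ($518,000 − $120,000) × 3.2% × 326/365 = $11,375.1671
23 November – 31 December 2027: 39 days, exemption $477,000 → ($518,000 − $477,000) × 3.2% × 39/365 = $140.1863
Total = $11,515.3534

$11,515.35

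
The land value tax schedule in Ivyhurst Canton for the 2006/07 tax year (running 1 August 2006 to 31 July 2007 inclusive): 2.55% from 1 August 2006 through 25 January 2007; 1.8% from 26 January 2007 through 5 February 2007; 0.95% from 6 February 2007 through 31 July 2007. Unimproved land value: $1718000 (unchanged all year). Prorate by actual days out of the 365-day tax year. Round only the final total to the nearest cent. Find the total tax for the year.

1 August 2006 – 25 January 2007: 178 days at 2.55% → $1718000 × 2.55% × 178/365 = $21364.3890
26 January – 5 February 2007: 11 days at 1.8% → $1718000 × 1.8% × 11/365 = $931.9562
6 February – 31 July 2007: 176 days at 0.95% → $1718000 × 0.95% × 176/365 = $7869.8521
Total = $30166.1973

$30166.20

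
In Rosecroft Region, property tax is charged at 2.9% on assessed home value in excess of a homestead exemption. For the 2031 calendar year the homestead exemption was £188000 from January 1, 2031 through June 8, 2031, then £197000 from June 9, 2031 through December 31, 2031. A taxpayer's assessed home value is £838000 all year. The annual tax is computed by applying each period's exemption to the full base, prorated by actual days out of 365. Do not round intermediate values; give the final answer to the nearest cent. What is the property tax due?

January 1 – June 8, 2031: 159 days, exemption £188000 → (£838000 − £188000) × 2.9% × 159/365 = £8211.3699
June 9 – December 31, 2031: 206 days, exemption £197000 → (£838000 − £197000) × 2.9% × 206/365 = £10491.3260
Total = £18702.6959

£18702.70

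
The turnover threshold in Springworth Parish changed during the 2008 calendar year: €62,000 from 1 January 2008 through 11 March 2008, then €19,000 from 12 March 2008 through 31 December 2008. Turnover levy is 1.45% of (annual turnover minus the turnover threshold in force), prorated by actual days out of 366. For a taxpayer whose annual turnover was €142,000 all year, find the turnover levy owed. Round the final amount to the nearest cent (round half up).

€1,662.55

1 January – 11 March 2008: 71 days, exemption €62,000 → (€142,000 − €62,000) × 1.45% × 71/366 = €225.0273
12 March – 31 December 2008: 295 days, exemption €19,000 → (€142,000 − €19,000) × 1.45% × 295/366 = €1,437.5205
Total = €1,662.5478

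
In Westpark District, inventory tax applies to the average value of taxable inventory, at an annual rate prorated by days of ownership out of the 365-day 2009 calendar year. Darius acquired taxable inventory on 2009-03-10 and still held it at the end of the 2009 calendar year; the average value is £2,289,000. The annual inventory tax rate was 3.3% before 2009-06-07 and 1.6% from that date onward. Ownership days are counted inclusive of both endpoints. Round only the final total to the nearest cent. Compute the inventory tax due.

2009-03-10 to 2009-06-06: 89 days at 3.3% → £2,289,000 × 3.3% × 89/365 = £18,418.6110
2009-06-07 to 2009-12-31: 208 days at 1.6% → £2,289,000 × 1.6% × 208/365 = £20,870.6630
Total = £39,289.2740

£39,289.27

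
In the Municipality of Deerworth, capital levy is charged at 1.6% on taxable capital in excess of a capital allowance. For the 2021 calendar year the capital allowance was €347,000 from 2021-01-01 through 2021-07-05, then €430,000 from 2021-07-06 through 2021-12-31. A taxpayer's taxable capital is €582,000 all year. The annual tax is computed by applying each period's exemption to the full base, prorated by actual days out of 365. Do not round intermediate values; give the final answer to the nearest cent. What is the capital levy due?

2021-01-01 to 2021-07-05: 186 days, exemption €347,000 → (€582,000 − €347,000) × 1.6% × 186/365 = €1,916.0548
2021-07-06 to 2021-12-31: 179 days, exemption €430,000 → (€582,000 − €430,000) × 1.6% × 179/365 = €1,192.6795
Total = €3,108.7342

€3,108.73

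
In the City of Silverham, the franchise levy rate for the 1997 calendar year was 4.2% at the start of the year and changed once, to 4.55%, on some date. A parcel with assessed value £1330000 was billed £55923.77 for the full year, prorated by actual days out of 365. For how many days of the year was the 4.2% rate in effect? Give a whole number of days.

Let d = days at the first rate; then 365 − d days at the second rate.
£1330000 × [4.2%·d + 4.55%·(365−d)] / 365 = £55923.77
Solving gives d = 360, so the new rate took effect on 27 December 1997.

360 days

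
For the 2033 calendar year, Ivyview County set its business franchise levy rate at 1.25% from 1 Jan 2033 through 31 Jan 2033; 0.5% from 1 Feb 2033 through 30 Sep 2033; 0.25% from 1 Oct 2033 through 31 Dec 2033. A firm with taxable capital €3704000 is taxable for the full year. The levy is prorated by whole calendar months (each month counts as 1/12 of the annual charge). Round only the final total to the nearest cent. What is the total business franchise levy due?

€18520.00

1 Jan – 31 Jan 2033: 1 month at 1.25% → €3704000 × 1.25% × 1/12 = €3858.3333
1 Feb – 30 Sep 2033: 8 months at 0.5% → €3704000 × 0.5% × 8/12 = €12346.6667
1 Oct – 31 Dec 2033: 3 months at 0.25% → €3704000 × 0.25% × 3/12 = €2315.0000
Total = €18520.0000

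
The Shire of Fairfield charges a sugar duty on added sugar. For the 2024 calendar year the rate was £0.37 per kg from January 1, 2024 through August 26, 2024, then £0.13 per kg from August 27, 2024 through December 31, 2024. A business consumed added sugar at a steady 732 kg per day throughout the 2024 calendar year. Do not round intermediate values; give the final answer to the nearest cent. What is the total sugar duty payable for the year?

£76,816.08

January 1 – August 26, 2024: 239 days × 732 kg/day = 174,948 kg at £0.37/kg → £64,730.76
August 27 – December 31, 2024: 127 days × 732 kg/day = 92,964 kg at £0.13/kg → £12,085.32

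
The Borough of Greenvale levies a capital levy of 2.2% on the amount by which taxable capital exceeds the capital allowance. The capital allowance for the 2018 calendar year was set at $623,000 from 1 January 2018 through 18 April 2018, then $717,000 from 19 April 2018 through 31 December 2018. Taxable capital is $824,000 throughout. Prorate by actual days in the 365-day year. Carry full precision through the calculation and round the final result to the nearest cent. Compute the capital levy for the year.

$2,965.90

1 January – 18 April 2018: 108 days, exemption $623,000 → ($824,000 − $623,000) × 2.2% × 108/365 = $1,308.4274
19 April – 31 December 2018: 257 days, exemption $717,000 → ($824,000 − $717,000) × 2.2% × 257/365 = $1,657.4740
Total = $2,965.9014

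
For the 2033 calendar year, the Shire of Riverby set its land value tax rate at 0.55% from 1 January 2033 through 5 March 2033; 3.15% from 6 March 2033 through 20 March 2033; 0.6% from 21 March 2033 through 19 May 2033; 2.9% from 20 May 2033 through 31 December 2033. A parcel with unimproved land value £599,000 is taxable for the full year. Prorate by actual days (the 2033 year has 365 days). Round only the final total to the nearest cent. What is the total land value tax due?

1 January – 5 March 2033: 64 days at 0.55% → £599,000 × 0.55% × 64/365 = £577.6658
6 March – 20 March 2033: 15 days at 3.15% → £599,000 × 3.15% × 15/365 = £775.4178
21 March – 19 May 2033: 60 days at 0.6% → £599,000 × 0.6% × 60/365 = £590.7945
20 May – 31 December 2033: 226 days at 2.9% → £599,000 × 2.9% × 226/365 = £10,755.7425
Total = £12,699.6205

£12,699.62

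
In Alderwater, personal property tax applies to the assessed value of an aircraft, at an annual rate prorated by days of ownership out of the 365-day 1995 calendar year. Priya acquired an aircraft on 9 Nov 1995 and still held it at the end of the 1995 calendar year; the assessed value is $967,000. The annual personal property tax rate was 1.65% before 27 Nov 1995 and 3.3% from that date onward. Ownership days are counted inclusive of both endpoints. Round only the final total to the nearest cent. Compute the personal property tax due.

$3,846.81

9 Nov – 26 Nov 1995: 18 days at 1.65% → $967,000 × 1.65% × 18/365 = $786.8466
27 Nov – 31 Dec 1995: 35 days at 3.3% → $967,000 × 3.3% × 35/365 = $3,059.9589
Total = $3,846.8055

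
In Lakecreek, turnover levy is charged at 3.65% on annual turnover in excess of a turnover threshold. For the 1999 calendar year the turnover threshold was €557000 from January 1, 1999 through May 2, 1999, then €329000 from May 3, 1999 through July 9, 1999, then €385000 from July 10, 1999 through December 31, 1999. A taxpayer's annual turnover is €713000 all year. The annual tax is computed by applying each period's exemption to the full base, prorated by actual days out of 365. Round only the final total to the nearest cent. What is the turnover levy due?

January 1 – May 2, 1999: 122 days, exemption €557000 → (€713000 − €557000) × 3.65% × 122/365 = €1903.2000
May 3 – July 9, 1999: 68 days, exemption €329000 → (€713000 − €329000) × 3.65% × 68/365 = €2611.2000
July 10 – December 31, 1999: 175 days, exemption €385000 → (€713000 − €385000) × 3.65% × 175/365 = €5740.0000
Total = €10254.4000

€10254.40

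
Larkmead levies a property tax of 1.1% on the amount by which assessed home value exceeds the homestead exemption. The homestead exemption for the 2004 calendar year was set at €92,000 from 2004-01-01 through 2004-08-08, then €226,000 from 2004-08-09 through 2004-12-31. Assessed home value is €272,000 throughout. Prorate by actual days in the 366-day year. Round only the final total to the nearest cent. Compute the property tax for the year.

€1,396.04

2004-01-01 to 2004-08-08: 221 days, exemption €92,000 → (€272,000 − €92,000) × 1.1% × 221/366 = €1,195.5738
2004-08-09 to 2004-12-31: 145 days, exemption €226,000 → (€272,000 − €226,000) × 1.1% × 145/366 = €200.4645
Total = €1,396.0383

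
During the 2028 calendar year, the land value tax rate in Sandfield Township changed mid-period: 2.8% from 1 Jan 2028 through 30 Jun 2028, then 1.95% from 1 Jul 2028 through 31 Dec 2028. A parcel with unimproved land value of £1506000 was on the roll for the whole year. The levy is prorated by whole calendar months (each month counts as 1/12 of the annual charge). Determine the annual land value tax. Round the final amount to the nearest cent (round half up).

1 Jan – 30 Jun 2028: 6 months at 2.8% → £1506000 × 2.8% × 6/12 = £21084.0000
1 Jul – 31 Dec 2028: 6 months at 1.95% → £1506000 × 1.95% × 6/12 = £14683.5000
Total = £35767.5000

£35767.50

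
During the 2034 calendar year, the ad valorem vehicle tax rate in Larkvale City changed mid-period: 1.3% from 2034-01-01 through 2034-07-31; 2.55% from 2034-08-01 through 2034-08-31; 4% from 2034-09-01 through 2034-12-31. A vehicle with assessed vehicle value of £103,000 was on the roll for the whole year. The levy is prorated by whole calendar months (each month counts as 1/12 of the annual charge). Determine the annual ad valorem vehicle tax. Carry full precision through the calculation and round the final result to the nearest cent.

£2,373.29

2034-01-01 to 2034-07-31: 7 months at 1.3% → £103,000 × 1.3% × 7/12 = £781.0833
2034-08-01 to 2034-08-31: 1 month at 2.55% → £103,000 × 2.55% × 1/12 = £218.8750
2034-09-01 to 2034-12-31: 4 months at 4% → £103,000 × 4% × 4/12 = £1,373.3333
Total = £2,373.2917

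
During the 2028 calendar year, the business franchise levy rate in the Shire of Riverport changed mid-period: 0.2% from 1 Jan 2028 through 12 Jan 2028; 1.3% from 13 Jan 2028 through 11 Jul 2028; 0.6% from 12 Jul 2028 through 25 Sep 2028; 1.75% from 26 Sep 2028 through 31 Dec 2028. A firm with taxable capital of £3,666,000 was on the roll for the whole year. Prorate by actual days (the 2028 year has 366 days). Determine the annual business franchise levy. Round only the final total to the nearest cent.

£45,379.27

1 Jan – 12 Jan 2028: 12 days at 0.2% → £3,666,000 × 0.2% × 12/366 = £240.3934
13 Jan – 11 Jul 2028: 181 days at 1.3% → £3,666,000 × 1.3% × 181/366 = £23,568.5738
12 Jul – 25 Sep 2028: 76 days at 0.6% → £3,666,000 × 0.6% × 76/366 = £4,567.4754
26 Sep – 31 Dec 2028: 97 days at 1.75% → £3,666,000 × 1.75% × 97/366 = £17,002.8279
Total = £45,379.2705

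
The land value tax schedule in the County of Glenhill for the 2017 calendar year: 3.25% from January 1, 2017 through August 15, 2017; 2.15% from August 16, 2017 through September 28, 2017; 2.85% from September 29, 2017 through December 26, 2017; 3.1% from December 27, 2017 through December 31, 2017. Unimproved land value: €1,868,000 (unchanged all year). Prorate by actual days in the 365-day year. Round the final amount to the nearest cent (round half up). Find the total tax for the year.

January 1 – August 15, 2017: 227 days at 3.25% → €1,868,000 × 3.25% × 227/365 = €37,756.6301
August 16 – September 28, 2017: 44 days at 2.15% → €1,868,000 × 2.15% × 44/365 = €4,841.4466
September 29 – December 26, 2017: 89 days at 2.85% → €1,868,000 × 2.85% × 89/365 = €12,981.3205
December 27 – December 31, 2017: 5 days at 3.1% → €1,868,000 × 3.1% × 5/365 = €793.2603
Total = €56,372.6575

€56,372.66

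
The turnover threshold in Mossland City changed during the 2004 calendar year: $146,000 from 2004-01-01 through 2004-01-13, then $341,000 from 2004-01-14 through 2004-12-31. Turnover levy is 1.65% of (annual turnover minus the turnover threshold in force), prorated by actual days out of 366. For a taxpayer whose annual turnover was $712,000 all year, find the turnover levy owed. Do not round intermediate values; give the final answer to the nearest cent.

$6,235.78

2004-01-01 to 2004-01-13: 13 days, exemption $146,000 → ($712,000 − $146,000) × 1.65% × 13/366 = $331.7131
2004-01-14 to 2004-12-31: 353 days, exemption $341,000 → ($712,000 − $341,000) × 1.65% × 353/366 = $5,904.0697
Total = $6,235.7828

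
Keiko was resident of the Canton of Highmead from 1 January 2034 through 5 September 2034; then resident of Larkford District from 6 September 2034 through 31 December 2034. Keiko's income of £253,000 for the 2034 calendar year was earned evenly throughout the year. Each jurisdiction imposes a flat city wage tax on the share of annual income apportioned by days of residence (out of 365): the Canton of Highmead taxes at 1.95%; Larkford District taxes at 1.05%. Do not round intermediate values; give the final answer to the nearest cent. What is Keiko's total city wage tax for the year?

The Canton of Highmead, 1 January – 5 September 2034: 248 days → £253,000 × 1.95% × 248/365 = £3,352.0767
Larkford District, 6 September – 31 December 2034: 117 days → £253,000 × 1.05% × 117/365 = £851.5356
Total = £4,203.6123

£4,203.61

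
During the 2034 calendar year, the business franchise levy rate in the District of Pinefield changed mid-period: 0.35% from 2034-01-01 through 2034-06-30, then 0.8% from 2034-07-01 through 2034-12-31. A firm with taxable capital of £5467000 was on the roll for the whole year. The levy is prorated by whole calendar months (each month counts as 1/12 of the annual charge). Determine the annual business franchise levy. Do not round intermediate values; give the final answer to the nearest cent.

£31435.25

2034-01-01 to 2034-06-30: 6 months at 0.35% → £5467000 × 0.35% × 6/12 = £9567.2500
2034-07-01 to 2034-12-31: 6 months at 0.8% → £5467000 × 0.8% × 6/12 = £21868.0000
Total = £31435.2500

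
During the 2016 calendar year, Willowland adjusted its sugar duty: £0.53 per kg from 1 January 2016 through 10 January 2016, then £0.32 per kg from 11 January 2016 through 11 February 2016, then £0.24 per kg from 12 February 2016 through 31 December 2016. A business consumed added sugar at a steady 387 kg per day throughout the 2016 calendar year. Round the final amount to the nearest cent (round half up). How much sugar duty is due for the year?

1 January – 10 January 2016: 10 days × 387 kg/day = 3,870 kg at £0.53/kg → £2,051.10
11 January – 11 February 2016: 32 days × 387 kg/day = 12,384 kg at £0.32/kg → £3,962.88
12 February – 31 December 2016: 324 days × 387 kg/day = 125,388 kg at £0.24/kg → £30,093.12

£36,107.10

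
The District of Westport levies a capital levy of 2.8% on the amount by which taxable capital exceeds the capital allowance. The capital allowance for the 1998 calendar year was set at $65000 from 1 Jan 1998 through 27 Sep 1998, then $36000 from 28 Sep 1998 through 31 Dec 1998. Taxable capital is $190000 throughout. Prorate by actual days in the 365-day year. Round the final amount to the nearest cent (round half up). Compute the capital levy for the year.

1 Jan – 27 Sep 1998: 270 days, exemption $65000 → ($190000 − $65000) × 2.8% × 270/365 = $2589.0411
28 Sep – 31 Dec 1998: 95 days, exemption $36000 → ($190000 − $36000) × 2.8% × 95/365 = $1122.3014
Total = $3711.3425

$3711.34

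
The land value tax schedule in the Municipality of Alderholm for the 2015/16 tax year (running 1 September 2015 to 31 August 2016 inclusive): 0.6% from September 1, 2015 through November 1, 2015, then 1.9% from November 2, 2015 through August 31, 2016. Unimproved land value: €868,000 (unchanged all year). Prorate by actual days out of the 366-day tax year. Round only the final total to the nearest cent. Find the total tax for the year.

€14,580.50

September 1 – November 1, 2015: 62 days at 0.6% → €868,000 × 0.6% × 62/366 = €882.2295
November 2, 2015 – August 31, 2016: 304 days at 1.9% → €868,000 × 1.9% × 304/366 = €13,698.2732
Total = €14,580.5027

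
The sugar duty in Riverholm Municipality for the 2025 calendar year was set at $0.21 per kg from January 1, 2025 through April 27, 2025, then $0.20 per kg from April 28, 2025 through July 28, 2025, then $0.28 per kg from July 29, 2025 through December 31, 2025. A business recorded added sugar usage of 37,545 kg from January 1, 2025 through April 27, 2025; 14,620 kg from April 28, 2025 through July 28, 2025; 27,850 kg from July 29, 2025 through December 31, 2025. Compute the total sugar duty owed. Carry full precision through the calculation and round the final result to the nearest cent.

$18,606.45

January 1 – April 27, 2025: 37,545 kg at $0.21/kg → $7,884.45
April 28 – July 28, 2025: 14,620 kg at $0.20/kg → $2,924.00
July 29 – December 31, 2025: 27,850 kg at $0.28/kg → $7,798.00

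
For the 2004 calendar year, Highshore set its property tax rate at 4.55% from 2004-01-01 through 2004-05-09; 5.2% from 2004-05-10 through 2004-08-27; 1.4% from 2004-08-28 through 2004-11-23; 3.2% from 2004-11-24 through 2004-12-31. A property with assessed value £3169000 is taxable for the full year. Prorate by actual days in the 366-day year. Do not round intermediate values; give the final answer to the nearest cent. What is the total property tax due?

£121937.23

2004-01-01 to 2004-05-09: 130 days at 4.55% → £3169000 × 4.55% × 130/366 = £51214.8497
2004-05-10 to 2004-08-27: 110 days at 5.2% → £3169000 × 5.2% × 110/366 = £49526.4481
2004-08-28 to 2004-11-23: 88 days at 1.4% → £3169000 × 1.4% × 88/366 = £10667.2350
2004-11-24 to 2004-12-31: 38 days at 3.2% → £3169000 × 3.2% × 38/366 = £10528.6995
Total = £121937.2322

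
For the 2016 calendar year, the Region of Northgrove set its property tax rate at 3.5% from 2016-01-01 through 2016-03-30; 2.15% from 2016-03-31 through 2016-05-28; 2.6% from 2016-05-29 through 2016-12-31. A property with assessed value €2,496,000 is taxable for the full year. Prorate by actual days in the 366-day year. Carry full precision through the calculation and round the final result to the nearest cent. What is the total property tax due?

€68,609.31

2016-01-01 to 2016-03-30: 90 days at 3.5% → €2,496,000 × 3.5% × 90/366 = €21,481.9672
2016-03-31 to 2016-05-28: 59 days at 2.15% → €2,496,000 × 2.15% × 59/366 = €8,650.7541
2016-05-29 to 2016-12-31: 217 days at 2.6% → €2,496,000 × 2.6% × 217/366 = €38,476.5902
Total = €68,609.3115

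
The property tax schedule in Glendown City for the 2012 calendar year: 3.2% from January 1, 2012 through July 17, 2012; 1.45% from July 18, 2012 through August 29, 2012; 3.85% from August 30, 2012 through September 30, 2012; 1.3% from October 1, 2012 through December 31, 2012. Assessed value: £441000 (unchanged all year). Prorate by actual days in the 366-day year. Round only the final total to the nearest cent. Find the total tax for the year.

£11349.73

January 1 – July 17, 2012: 199 days at 3.2% → £441000 × 3.2% × 199/366 = £7672.9180
July 18 – August 29, 2012: 43 days at 1.45% → £441000 × 1.45% × 43/366 = £751.2664
August 30 – September 30, 2012: 32 days at 3.85% → £441000 × 3.85% × 32/366 = £1484.4590
October 1 – December 31, 2012: 92 days at 1.3% → £441000 × 1.3% × 92/366 = £1441.0820
Total = £11349.7254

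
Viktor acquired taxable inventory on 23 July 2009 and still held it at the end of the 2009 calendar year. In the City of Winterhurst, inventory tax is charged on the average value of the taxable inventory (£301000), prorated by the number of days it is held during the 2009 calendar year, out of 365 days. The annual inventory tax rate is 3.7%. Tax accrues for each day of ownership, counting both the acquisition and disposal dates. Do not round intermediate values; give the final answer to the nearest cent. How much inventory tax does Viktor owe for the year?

Days held (23 July – 31 December 2009): 162 out of 365
Tax = £301000 × 3.7% × 162/365 = £4942.9973

£4943.00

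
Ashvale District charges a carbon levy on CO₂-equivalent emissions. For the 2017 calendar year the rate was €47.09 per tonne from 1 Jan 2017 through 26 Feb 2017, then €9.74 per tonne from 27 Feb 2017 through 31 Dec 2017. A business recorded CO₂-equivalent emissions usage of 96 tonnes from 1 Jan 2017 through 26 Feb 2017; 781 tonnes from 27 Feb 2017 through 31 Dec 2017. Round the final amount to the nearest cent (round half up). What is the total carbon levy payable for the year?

1 Jan – 26 Feb 2017: 96 tonnes at €47.09/tonne → €4,520.64
27 Feb – 31 Dec 2017: 781 tonnes at €9.74/tonne → €7,606.94

€12,127.58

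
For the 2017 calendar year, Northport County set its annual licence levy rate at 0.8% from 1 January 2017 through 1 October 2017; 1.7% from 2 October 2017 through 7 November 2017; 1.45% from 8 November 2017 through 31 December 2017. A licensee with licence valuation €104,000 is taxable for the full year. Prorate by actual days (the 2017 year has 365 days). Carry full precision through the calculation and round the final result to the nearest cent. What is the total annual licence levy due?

€1,026.89

1 January – 1 October 2017: 274 days at 0.8% → €104,000 × 0.8% × 274/365 = €624.5699
2 October – 7 November 2017: 37 days at 1.7% → €104,000 × 1.7% × 37/365 = €179.2219
8 November – 31 December 2017: 54 days at 1.45% → €104,000 × 1.45% × 54/365 = €223.1014
Total = €1,026.8932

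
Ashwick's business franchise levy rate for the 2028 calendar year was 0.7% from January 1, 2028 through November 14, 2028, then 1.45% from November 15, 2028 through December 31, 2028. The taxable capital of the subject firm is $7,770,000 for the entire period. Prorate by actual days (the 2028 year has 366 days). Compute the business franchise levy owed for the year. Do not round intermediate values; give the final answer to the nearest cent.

January 1 – November 14, 2028: 319 days at 0.7% → $7,770,000 × 0.7% × 319/366 = $47,405.4918
November 15 – December 31, 2028: 47 days at 1.45% → $7,770,000 × 1.45% × 47/366 = $14,467.9098
Total = $61,873.4016

$61,873.40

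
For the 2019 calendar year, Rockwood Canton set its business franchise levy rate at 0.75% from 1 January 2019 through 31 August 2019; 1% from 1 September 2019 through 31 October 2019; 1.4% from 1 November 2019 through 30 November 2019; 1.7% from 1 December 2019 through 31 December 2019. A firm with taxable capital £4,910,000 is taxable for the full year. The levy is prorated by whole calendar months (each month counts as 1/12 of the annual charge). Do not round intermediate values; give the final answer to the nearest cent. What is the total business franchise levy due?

1 January – 31 August 2019: 8 months at 0.75% → £4,910,000 × 0.75% × 8/12 = £24,550.0000
1 September – 31 October 2019: 2 months at 1% → £4,910,000 × 1% × 2/12 = £8,183.3333
1 November – 30 November 2019: 1 month at 1.4% → £4,910,000 × 1.4% × 1/12 = £5,728.3333
1 December – 31 December 2019: 1 month at 1.7% → £4,910,000 × 1.7% × 1/12 = £6,955.8333
Total = £45,417.5000

£45,417.50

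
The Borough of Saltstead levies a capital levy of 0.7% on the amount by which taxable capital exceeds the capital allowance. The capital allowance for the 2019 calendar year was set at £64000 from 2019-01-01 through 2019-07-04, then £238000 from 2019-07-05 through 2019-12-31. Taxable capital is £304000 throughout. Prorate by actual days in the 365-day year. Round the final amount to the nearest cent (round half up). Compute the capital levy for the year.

£1079.34

2019-01-01 to 2019-07-04: 185 days, exemption £64000 → (£304000 − £64000) × 0.7% × 185/365 = £851.5068
2019-07-05 to 2019-12-31: 180 days, exemption £238000 → (£304000 − £238000) × 0.7% × 180/365 = £227.8356
Total = £1079.3425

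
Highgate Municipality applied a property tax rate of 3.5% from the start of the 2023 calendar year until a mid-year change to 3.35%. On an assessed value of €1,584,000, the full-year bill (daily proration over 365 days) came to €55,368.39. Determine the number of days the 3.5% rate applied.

354 days

Let d = days at the first rate; then 365 − d days at the second rate.
€1,584,000 × [3.5%·d + 3.35%·(365−d)] / 365 = €55,368.39
Solving gives d = 354, so the new rate took effect on 21 Dec 2023.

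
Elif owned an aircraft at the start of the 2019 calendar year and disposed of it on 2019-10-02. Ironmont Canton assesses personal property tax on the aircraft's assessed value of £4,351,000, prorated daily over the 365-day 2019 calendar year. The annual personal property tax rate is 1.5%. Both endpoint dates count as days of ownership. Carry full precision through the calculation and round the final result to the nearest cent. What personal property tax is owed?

£49,172.26

Days held (2019-01-01 to 2019-10-02): 275 out of 365
Tax = £4,351,000 × 1.5% × 275/365 = £49,172.2603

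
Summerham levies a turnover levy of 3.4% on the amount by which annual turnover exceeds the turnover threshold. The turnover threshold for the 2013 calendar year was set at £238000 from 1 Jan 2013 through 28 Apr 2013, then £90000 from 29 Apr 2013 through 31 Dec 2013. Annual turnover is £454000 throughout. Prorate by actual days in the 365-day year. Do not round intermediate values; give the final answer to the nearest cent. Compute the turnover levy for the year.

1 Jan – 28 Apr 2013: 118 days, exemption £238000 → (£454000 − £238000) × 3.4% × 118/365 = £2374.2247
29 Apr – 31 Dec 2013: 247 days, exemption £90000 → (£454000 − £90000) × 3.4% × 247/365 = £8374.9918
Total = £10749.2164

£10749.22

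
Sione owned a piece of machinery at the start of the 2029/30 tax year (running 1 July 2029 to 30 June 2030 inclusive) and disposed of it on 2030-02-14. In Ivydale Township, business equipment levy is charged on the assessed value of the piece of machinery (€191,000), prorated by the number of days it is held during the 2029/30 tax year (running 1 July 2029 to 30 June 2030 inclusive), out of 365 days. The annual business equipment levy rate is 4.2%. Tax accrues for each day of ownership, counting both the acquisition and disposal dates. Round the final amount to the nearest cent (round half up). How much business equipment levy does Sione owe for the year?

Days held (2029-07-01 to 2030-02-14): 229 out of 365
Tax = €191,000 × 4.2% × 229/365 = €5,032.9808

€5,032.98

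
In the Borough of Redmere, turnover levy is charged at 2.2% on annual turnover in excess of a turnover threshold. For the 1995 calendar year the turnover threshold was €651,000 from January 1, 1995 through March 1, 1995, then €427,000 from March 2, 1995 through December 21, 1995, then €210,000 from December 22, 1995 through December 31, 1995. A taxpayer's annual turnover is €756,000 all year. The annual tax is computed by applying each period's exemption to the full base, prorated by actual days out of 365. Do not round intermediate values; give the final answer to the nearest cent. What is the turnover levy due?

€6,558.71

January 1 – March 1, 1995: 60 days, exemption €651,000 → (€756,000 − €651,000) × 2.2% × 60/365 = €379.7260
March 2 – December 21, 1995: 295 days, exemption €427,000 → (€756,000 − €427,000) × 2.2% × 295/365 = €5,849.8904
December 22 – December 31, 1995: 10 days, exemption €210,000 → (€756,000 − €210,000) × 2.2% × 10/365 = €329.0959
Total = €6,558.7123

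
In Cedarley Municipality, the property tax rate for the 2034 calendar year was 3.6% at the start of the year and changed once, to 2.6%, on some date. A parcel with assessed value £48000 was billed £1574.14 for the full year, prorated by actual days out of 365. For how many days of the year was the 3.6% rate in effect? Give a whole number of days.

248 days

Let d = days at the first rate; then 365 − d days at the second rate.
£48000 × [3.6%·d + 2.6%·(365−d)] / 365 = £1574.14
Solving gives d = 248, so the new rate took effect on 6 Sep 2034.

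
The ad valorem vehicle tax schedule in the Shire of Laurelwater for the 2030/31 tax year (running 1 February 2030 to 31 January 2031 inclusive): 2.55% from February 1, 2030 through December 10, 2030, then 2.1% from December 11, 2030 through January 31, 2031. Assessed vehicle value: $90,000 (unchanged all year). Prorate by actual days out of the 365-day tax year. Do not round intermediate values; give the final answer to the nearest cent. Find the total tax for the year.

$2,237.30

February 1 – December 10, 2030: 313 days at 2.55% → $90,000 × 2.55% × 313/365 = $1,968.0411
December 11, 2030 – January 31, 2031: 52 days at 2.1% → $90,000 × 2.1% × 52/365 = $269.2603
Total = $2,237.3014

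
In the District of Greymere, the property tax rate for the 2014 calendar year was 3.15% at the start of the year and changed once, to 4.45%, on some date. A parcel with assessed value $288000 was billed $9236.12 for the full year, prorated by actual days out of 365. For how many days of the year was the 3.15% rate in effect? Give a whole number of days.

Let d = days at the first rate; then 365 − d days at the second rate.
$288000 × [3.15%·d + 4.45%·(365−d)] / 365 = $9236.12
Solving gives d = 349, so the new rate took effect on December 16, 2014.

349 days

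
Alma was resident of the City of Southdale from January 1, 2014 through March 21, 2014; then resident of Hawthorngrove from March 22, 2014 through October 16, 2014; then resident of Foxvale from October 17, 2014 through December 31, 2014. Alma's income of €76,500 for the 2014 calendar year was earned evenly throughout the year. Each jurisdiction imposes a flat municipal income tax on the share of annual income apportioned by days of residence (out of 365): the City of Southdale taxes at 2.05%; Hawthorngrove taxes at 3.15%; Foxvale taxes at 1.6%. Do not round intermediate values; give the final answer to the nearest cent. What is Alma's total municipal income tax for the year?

The City of Southdale, January 1 – March 21, 2014: 80 days → €76,500 × 2.05% × 80/365 = €343.7260
Hawthorngrove, March 22 – October 16, 2014: 209 days → €76,500 × 3.15% × 209/365 = €1,379.8295
Foxvale, October 17 – December 31, 2014: 76 days → €76,500 × 1.6% × 76/365 = €254.8603
Total = €1,978.4158

€1,978.42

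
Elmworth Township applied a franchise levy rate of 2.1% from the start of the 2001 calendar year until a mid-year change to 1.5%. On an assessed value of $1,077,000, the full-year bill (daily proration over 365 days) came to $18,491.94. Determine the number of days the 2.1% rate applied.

Let d = days at the first rate; then 365 − d days at the second rate.
$1,077,000 × [2.1%·d + 1.5%·(365−d)] / 365 = $18,491.94
Solving gives d = 132, so the new rate took effect on 13 May 2001.

132 days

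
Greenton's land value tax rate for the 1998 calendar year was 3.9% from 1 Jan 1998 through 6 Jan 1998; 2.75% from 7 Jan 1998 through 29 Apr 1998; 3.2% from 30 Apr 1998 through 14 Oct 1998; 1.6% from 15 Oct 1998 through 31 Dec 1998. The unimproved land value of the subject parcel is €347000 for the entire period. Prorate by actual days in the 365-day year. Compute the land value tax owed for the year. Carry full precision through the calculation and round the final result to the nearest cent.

€9474.05

1 Jan – 6 Jan 1998: 6 days at 3.9% → €347000 × 3.9% × 6/365 = €222.4603
7 Jan – 29 Apr 1998: 113 days at 2.75% → €347000 × 2.75% × 113/365 = €2954.2534
30 Apr – 14 Oct 1998: 168 days at 3.2% → €347000 × 3.2% × 168/365 = €5110.8822
15 Oct – 31 Dec 1998: 78 days at 1.6% → €347000 × 1.6% × 78/365 = €1186.4548
Total = €9474.0507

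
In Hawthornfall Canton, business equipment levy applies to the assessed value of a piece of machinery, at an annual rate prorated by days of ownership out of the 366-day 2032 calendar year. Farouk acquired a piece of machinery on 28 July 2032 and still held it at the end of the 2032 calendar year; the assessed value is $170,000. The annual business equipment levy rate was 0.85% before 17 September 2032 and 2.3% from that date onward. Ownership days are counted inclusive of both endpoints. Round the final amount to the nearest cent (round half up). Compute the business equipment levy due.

28 July – 16 September 2032: 51 days at 0.85% → $170,000 × 0.85% × 51/366 = $201.3525
17 September – 31 December 2032: 106 days at 2.3% → $170,000 × 2.3% × 106/366 = $1,132.4044
Total = $1,333.7568

$1,333.76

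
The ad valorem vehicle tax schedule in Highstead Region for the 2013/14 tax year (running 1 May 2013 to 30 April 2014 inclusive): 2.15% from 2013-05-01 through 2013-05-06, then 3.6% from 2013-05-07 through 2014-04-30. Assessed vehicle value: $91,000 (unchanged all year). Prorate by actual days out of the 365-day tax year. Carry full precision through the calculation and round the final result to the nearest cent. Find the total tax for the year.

2013-05-01 to 2013-05-06: 6 days at 2.15% → $91,000 × 2.15% × 6/365 = $32.1616
2013-05-07 to 2014-04-30: 359 days at 3.6% → $91,000 × 3.6% × 359/365 = $3,222.1479
Total = $3,254.3096

$3,254.31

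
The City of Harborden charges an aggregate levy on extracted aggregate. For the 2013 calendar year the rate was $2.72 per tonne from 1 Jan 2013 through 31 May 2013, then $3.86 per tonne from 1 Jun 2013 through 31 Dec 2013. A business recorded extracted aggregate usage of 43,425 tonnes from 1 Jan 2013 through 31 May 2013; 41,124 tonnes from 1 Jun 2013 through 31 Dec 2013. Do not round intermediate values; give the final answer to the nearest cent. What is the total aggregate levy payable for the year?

1 Jan – 31 May 2013: 43,425 tonnes at $2.72/tonne → $118116.00
1 Jun – 31 Dec 2013: 41,124 tonnes at $3.86/tonne → $158738.64

$276854.64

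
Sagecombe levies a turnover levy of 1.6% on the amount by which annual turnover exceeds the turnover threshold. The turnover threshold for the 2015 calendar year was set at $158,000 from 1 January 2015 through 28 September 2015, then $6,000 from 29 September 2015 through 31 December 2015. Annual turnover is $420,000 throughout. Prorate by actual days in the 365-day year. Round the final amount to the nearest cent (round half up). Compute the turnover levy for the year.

1 January – 28 September 2015: 271 days, exemption $158,000 → ($420,000 − $158,000) × 1.6% × 271/365 = $3,112.4164
29 September – 31 December 2015: 94 days, exemption $6,000 → ($420,000 − $6,000) × 1.6% × 94/365 = $1,705.9068
Total = $4,818.3233

$4,818.32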